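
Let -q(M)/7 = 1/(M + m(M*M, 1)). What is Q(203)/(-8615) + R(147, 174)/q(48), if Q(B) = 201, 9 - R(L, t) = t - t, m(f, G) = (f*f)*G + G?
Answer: -411591835182/60305 ≈ -6.8252e+6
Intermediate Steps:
m(f, G) = G + G*f² (m(f, G) = f²*G + G = G*f² + G = G + G*f²)
R(L, t) = 9 (R(L, t) = 9 - (t - t) = 9 - 1*0 = 9 + 0 = 9)
q(M) = -7/(1 + M + M⁴) (q(M) = -7/(M + 1*(1 + (M*M)²)) = -7/(M + 1*(1 + (M²)²)) = -7/(M + 1*(1 + M⁴)) = -7/(M + (1 + M⁴)) = -7/(1 + M + M⁴))
Q(203)/(-8615) + R(147, 174)/q(48) = 201/(-8615) + 9/((-7/(1 + 48 + 48⁴))) = 201*(-1/8615) + 9/((-7/(1 + 48 + 5308416))) = -201/8615 + 9/((-7/5308465)) = -201/8615 + 9/((-7*1/5308465)) = -201/8615 + 9/(-7/5308465) = -201/8615 + 9*(-5308465/7) = -201/8615 - 47776185/7 = -411591835182/60305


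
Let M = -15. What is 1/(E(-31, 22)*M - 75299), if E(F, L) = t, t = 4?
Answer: -1/75359 ≈ -1.3270e-5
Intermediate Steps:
E(F, L) = 4
1/(E(-31, 22)*M - 75299) = 1/(4*(-15) - 75299) = 1/(-60 - 75299) = 1/(-75359) = -1/75359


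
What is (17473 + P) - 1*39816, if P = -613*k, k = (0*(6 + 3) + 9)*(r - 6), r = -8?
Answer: 54895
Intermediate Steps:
k = -126 (k = (0*(6 + 3) + 9)*(-8 - 6) = (0*9 + 9)*(-14) = (0 + 9)*(-14) = 9*(-14) = -126)
P = 77238 (P = -613*(-126) = 77238)
(17473 + P) - 1*39816 = (17473 + 77238) - 1*39816 = 94711 - 39816 = 54895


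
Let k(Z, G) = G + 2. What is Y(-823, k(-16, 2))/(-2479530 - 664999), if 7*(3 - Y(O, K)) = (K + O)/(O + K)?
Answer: -20/22011703 ≈ -9.0861e-7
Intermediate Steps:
k(Z, G) = 2 + G
Y(O, K) = 20/7 (Y(O, K) = 3 - (K + O)/(7*(O + K)) = 3 - (K + O)/(7*(K + O)) = 3 - ⅐*1 = 3 - ⅐ = 20/7)
Y(-823, k(-16, 2))/(-2479530 - 664999) = 20/(7*(-2479530 - 664999)) = (20/7)/(-3144529) = (20/7)*(-1/3144529) = -20/22011703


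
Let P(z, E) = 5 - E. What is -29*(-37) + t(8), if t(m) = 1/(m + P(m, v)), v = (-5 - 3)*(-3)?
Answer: 11802/11 ≈ 1072.9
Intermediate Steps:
v = 24 (v = -8*(-3) = 24)
t(m) = 1/(-19 + m) (t(m) = 1/(m + (5 - 1*24)) = 1/(m + (5 - 24)) = 1/(m - 19) = 1/(-19 + m))
-29*(-37) + t(8) = -29*(-37) + 1/(-19 + 8) = 1073 + 1/(-11) = 1073 - 1/11 = 11802/11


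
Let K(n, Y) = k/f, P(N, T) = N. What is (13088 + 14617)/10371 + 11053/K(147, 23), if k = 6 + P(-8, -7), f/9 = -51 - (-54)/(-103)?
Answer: 1825036688033/712142 ≈ 2.5627e+6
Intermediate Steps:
f = -47763/103 (f = 9*(-51 - (-54)/(-103)) = 9*(-51 - (-54)*(-1)/103) = 9*(-51 - 1*54/103) = 9*(-51 - 54/103) = 9*(-5307/103) = -47763/103 ≈ -463.72)
k = -2 (k = 6 - 8 = -2)
K(n, Y) = 206/47763 (K(n, Y) = -2/(-47763/103) = -2*(-103/47763) = 206/47763)
(13088 + 14617)/10371 + 11053/K(147, 23) = (13088 + 14617)/10371 + 11053/(206/47763) = 27705*(1/10371) + 11053*(47763/206) = 9235/3457 + 527924439/206 = 1825036688033/712142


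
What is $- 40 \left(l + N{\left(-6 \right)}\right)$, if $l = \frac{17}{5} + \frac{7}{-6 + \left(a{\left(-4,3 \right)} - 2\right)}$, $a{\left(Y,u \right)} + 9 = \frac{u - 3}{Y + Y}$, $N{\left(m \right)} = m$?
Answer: $\frac{2048}{17} \approx 120.47$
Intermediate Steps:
$a{\left(Y,u \right)} = -9 + \frac{-3 + u}{2 Y}$ ($a{\left(Y,u \right)} = -9 + \frac{u - 3}{Y + Y} = -9 + \frac{-3 + u}{2 Y}$)
$l = \frac{254}{85}$ ($l = \frac{17}{5} + \frac{7}{-6 + \left(\frac{-3 + 3 - -72}{2 \left(-4\right)} - 2\right)} = 17 \cdot \frac{1}{5} + \frac{7}{-6 + \left(\frac{1}{2} \left(- \frac{1}{4}\right) \left(-3 + 3 + 72\right) - 2\right)} = \frac{17}{5} + \frac{7}{-6 + \left(\frac{1}{2} \left(- \frac{1}{4}\right) 72 - 2\right)} = \frac{17}{5} + \frac{7}{-6 - 11} = \frac{17}{5} + \frac{7}{-17} = \frac{17}{5} + 7 \left(- \frac{1}{17}\right) = \frac{17}{5} - \frac{7}{17} = \frac{254}{85} \approx 2.9882$)
$- 40 \left(l + N{\left(-6 \right)}\right) = - 40 \left(\frac{254}{85} - 6\right) = \left(-40\right) \left(- \frac{256}{85}\right) = \frac{2048}{17}$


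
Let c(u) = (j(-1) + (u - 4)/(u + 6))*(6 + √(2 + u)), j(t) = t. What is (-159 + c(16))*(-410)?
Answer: 729390/11 + 6150*√2/11 ≈ 67099.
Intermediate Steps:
c(u) = (-1 + (-4 + u)/(6 + u))*(6 + √(2 + u)) (c(u) = (-1 + (u - 4)/(u + 6))*(6 + √(2 + u)) = (-1 + (-4 + u)/(6 + u))*(6 + √(2 + u)))
(-159 + c(16))*(-410) = (-159 + 10*(-6 - √(2 + 16))/(6 + 16))*(-410) = (-159 + 10*(-6 - √18)/22)*(-410) = (-159 + 10*(1/22)*(-6 - 3*√2))*(-410) = (-159 + (-30/11 - 15*√2/11))*(-410) = (-1779/11 - 15*√2/11)*(-410) = 729390/11 + 6150*√2/11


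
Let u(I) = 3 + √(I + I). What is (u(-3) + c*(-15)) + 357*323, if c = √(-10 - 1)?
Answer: 115314 + I*√6 - 15*I*√11 ≈ 1.1531e+5 - 47.3*I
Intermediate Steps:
c = I*√11 (c = √(-11) = I*√11 ≈ 3.3166*I)
u(I) = 3 + √2*√I (u(I) = 3 + √(2*I) = 3 + √2*√I)
(u(-3) + c*(-15)) + 357*323 = ((3 + √2*√(-3)) + (I*√11)*(-15)) + 357*323 = ((3 + √2*(I*√3)) - 15*I*√11) + 115311 = ((3 + I*√6) - 15*I*√11) + 115311 = (3 + I*√6 - 15*I*√11) + 115311 = 115314 + I*√6 - 15*I*√11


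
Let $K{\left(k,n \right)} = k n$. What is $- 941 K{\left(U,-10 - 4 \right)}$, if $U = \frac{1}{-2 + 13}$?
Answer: $\frac{13174}{11} \approx 1197.6$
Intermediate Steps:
$U = \frac{1}{11} \approx 0.090909$
$- 941 K{\left(U,-10 - 4 \right)} = - 941 \frac{-10 - 4}{11} = - 941 \cdot \frac{1}{11} \left(-14\right) = \left(-941\right) \left(- \frac{14}{11}\right) = \frac{13174}{11}$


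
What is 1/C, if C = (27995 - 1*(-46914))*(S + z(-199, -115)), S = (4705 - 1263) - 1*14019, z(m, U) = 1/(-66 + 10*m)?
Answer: -2056/1628994560517 ≈ -1.2621e-9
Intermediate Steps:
S = -10577 (S = 3442 - 14019 = -10577)
C = -1628994560517/2056 (C = (27995 - 1*(-46914))*(-10577 + 1/(2*(-33 + 5*(-199)))) = (27995 + 46914)*(-10577 + 1/(2*(-33 - 995))) = 74909*(-10577 + (½)/(-1028)) = 74909*(-10577 + (½)*(-1/1028)) = 74909*(-10577 - 1/2056) = 74909*(-21746313/2056) = -1628994560517/2056 ≈ -7.9231e+8)
1/C = 1/(-1628994560517/2056) = -2056/1628994560517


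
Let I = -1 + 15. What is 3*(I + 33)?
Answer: 141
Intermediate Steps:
I = 14
3*(I + 33) = 3*(14 + 33) = 3*47 = 141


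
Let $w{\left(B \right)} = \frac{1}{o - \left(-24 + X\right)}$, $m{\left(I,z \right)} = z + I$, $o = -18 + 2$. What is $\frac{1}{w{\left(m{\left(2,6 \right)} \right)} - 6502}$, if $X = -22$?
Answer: $- \frac{30}{195059} \approx -0.0001538$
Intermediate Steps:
$o = -16$
$m{\left(I,z \right)} = I + z$
$w{\left(B \right)} = \frac{1}{30}$ ($w{\left(B \right)} = \frac{1}{-16 + \left(24 - -22\right)} = \frac{1}{-16 + \left(24 + 22\right)} = \frac{1}{-16 + 46} = \frac{1}{30}$)
$\frac{1}{w{\left(m{\left(2,6 \right)} \right)} - 6502} = \frac{1}{\frac{1}{30} - 6502} = \frac{1}{- \frac{195059}{30}} = - \frac{30}{195059}$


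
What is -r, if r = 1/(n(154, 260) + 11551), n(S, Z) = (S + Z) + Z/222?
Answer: -111/1328245 ≈ -8.3569e-5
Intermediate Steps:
n(S, Z) = S + 223*Z/222 (n(S, Z) = (S + Z) + Z*(1/222) = (S + Z) + Z/222 = S + 223*Z/222)
r = 111/1328245 (r = 1/((154 + (223/222)*260) + 11551) = 1/((154 + 28990/111) + 11551) = 1/(46084/111 + 11551) = 1/(1328245/111) = 111/1328245 ≈ 8.3569e-5)
-r = -1*111/1328245 = -111/1328245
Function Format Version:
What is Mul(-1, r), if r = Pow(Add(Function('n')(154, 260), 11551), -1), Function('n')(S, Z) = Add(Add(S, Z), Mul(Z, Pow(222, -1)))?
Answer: Rational(-111, 1328245) ≈ -8.3569e-5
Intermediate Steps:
Function('n')(S, Z) = Add(S, Mul(Rational(223, 222), Z)) (Function('n')(S, Z) = Add(Add(S, Z), Mul(Z, Rational(1, 222))) = Add(Add(S, Z), Mul(Rational(1, 222), Z)) = Add(S, Mul(Rational(223, 222), Z)))
r = Rational(111, 1328245) (r = Pow(Add(Add(154, Mul(Rational(223, 222), 260)), 11551), -1) = Pow(Add(Add(154, Rational(28990, 111)), 11551), -1) = Pow(Add(Rational(46084, 111), 11551), -1) = Pow(Rational(1328245, 111), -1) = Rational(111, 1328245) ≈ 8.3569e-5)
Mul(-1, r) = Mul(-1, Rational(111, 1328245)) = Rational(-111, 1328245)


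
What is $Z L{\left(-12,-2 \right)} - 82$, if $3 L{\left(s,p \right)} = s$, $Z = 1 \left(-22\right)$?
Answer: $6$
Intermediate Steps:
$Z = -22$
$L{\left(s,p \right)} = \frac{s}{3}$
$Z L{\left(-12,-2 \right)} - 82 = - 22 \cdot \frac{1}{3} \left(-12\right) - 82 = \left(-22\right) \left(-4\right) - 82 = 88 - 82 = 6$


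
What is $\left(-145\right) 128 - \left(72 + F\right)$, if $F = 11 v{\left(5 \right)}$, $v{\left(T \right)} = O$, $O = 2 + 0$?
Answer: $-18654$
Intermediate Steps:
$O = 2$
$v{\left(T \right)} = 2$
$F = 22$ ($F = 11 \cdot 2 = 22$)
$\left(-145\right) 128 - \left(72 + F\right) = \left(-145\right) 128 - 94 = -18560 - 94 = -18654$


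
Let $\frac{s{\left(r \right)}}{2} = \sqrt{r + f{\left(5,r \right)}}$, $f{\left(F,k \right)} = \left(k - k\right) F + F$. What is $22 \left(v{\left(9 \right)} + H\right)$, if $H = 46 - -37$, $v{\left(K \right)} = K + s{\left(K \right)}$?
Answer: $2024 + 44 \sqrt{14} \approx 2188.6$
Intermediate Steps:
$f{\left(F,k \right)} = F$ ($f{\left(F,k \right)} = 0 F + F = 0 + F = F$)
$s{\left(r \right)} = 2 \sqrt{5 + r}$ ($s{\left(r \right)} = 2 \sqrt{r + 5} = 2 \sqrt{5 + r}$)
$v{\left(K \right)} = K + 2 \sqrt{5 + K}$
$H = 83$ ($H = 46 + 37 = 83$)
$22 \left(v{\left(9 \right)} + H\right) = 22 \left(\left(9 + 2 \sqrt{5 + 9}\right) + 83\right) = 22 \left(\left(9 + 2 \sqrt{14}\right) + 83\right) = 22 \left(92 + 2 \sqrt{14}\right) = 2024 + 44 \sqrt{14}$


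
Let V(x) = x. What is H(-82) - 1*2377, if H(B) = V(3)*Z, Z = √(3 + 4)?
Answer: -2377 + 3*√7 ≈ -2369.1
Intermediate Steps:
Z = √7 ≈ 2.6458
H(B) = 3*√7
H(-82) - 1*2377 = 3*√7 - 1*2377 = 3*√7 - 2377 = -2377 + 3*√7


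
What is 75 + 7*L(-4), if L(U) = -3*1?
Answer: 54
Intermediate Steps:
L(U) = -3
75 + 7*L(-4) = 75 + 7*(-3) = 75 - 21 = 54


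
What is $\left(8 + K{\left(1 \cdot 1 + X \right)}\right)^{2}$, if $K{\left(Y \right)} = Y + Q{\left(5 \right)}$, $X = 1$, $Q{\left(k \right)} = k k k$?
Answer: $18225$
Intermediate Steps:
$Q{\left(k \right)} = k^{3}$ ($Q{\left(k \right)} = k^{2} k = k^{3}$)
$K{\left(Y \right)} = 125 + Y$ ($K{\left(Y \right)} = Y + 5^{3} = Y + 125 = 125 + Y$)
$\left(8 + K{\left(1 \cdot 1 + X \right)}\right)^{2} = \left(8 + \left(125 + \left(1 \cdot 1 + 1\right)\right)\right)^{2} = \left(8 + \left(125 + \left(1 + 1\right)\right)\right)^{2} = \left(8 + \left(125 + 2\right)\right)^{2} = \left(8 + 127\right)^{2} = 135^{2} = 18225$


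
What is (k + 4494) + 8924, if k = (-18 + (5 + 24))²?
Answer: 13539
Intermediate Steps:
k = 121 (k = (-18 + 29)² = 11² = 121)
(k + 4494) + 8924 = (121 + 4494) + 8924 = 4615 + 8924 = 13539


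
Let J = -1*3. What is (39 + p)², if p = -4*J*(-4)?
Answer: 81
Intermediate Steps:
J = -3
p = -48 (p = -4*(-3)*(-4) = 12*(-4) = -48)
(39 + p)² = (39 - 48)² = (-9)² = 81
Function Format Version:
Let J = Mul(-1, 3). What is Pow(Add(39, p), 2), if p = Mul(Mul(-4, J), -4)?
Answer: 81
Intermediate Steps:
J = -3
p = -48 (p = Mul(Mul(-4, -3), -4) = Mul(12, -4) = -48)
Pow(Add(39, p), 2) = Pow(Add(39, -48), 2) = Pow(-9, 2) = 81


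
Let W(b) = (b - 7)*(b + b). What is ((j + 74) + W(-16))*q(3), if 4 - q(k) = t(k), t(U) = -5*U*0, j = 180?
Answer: 3960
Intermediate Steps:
W(b) = 2*b*(-7 + b) (W(b) = (-7 + b)*(2*b) = 2*b*(-7 + b))
t(U) = 0
q(k) = 4 (q(k) = 4 - 1*0 = 4 + 0 = 4)
((j + 74) + W(-16))*q(3) = ((180 + 74) + 2*(-16)*(-7 - 16))*4 = (254 + 2*(-16)*(-23))*4 = (254 + 736)*4 = 990*4 = 3960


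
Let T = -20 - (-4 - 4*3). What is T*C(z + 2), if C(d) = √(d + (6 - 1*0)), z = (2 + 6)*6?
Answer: -8*√14 ≈ -29.933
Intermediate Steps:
z = 48 (z = 8*6 = 48)
T = -4 (T = -20 - (-4 - 12) = -20 - 1*(-16) = -20 + 16 = -4)
C(d) = √(6 + d) (C(d) = √(d + (6 + 0)) = √(d + 6) = √(6 + d))
T*C(z + 2) = -4*√(6 + (48 + 2)) = -4*√(6 + 50) = -8*√14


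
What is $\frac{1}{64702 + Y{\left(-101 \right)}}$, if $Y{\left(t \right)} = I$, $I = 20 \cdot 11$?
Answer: $\frac{1}{64922} \approx 1.5403 \cdot 10^{-5}$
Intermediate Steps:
$I = 220$
$Y{\left(t \right)} = 220$
$\frac{1}{64702 + Y{\left(-101 \right)}} = \frac{1}{64702 + 220} = \frac{1}{64922}$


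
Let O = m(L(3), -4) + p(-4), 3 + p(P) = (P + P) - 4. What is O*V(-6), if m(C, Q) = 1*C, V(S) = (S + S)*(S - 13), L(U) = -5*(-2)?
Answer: -1140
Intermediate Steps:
L(U) = 10
p(P) = -7 + 2*P (p(P) = -3 + ((P + P) - 4) = -3 + (2*P - 4) = -3 + (-4 + 2*P) = -7 + 2*P)
V(S) = 2*S*(-13 + S) (V(S) = (2*S)*(-13 + S) = 2*S*(-13 + S))
m(C, Q) = C
O = -5 (O = 10 + (-7 + 2*(-4)) = 10 + (-7 - 8) = 10 - 15 = -5)
O*V(-6) = -10*(-6)*(-13 - 6) = -10*(-6)*(-19) = -5*228 = -1140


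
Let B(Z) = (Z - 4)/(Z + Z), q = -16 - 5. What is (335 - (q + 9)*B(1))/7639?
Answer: 317/7639 ≈ 0.041498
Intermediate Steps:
q = -21
B(Z) = (-4 + Z)/(2*Z) (B(Z) = (-4 + Z)/((2*Z)) = (-4 + Z)*(1/(2*Z)) = (-4 + Z)/(2*Z))
(335 - (q + 9)*B(1))/7639 = (335 - (-21 + 9)*(1/2)*(-4 + 1)/1)/7639 = (335 - (-12)*(1/2)*1*(-3))*(1/7639) = (335 - (-12)*(-3)/2)*(1/7639) = (335 - 1*18)*(1/7639) = (335 - 18)*(1/7639) = 317*(1/7639) = 317/7639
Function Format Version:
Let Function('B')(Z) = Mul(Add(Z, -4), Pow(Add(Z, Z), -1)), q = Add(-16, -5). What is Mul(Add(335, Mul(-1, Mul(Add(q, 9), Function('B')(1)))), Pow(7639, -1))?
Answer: Rational(317, 7639) ≈ 0.041498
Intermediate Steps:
q = -21
Function('B')(Z) = Mul(Rational(1, 2), Pow(Z, -1), Add(-4, Z)) (Function('B')(Z) = Mul(Add(-4, Z), Pow(Mul(2, Z), -1)) = Mul(Add(-4, Z), Mul(Rational(1, 2), Pow(Z, -1))) = Mul(Rational(1, 2), Pow(Z, -1), Add(-4, Z)))
Mul(Add(335, Mul(-1, Mul(Add(q, 9), Function('B')(1)))), Pow(7639, -1)) = Mul(Add(335, Mul(-1, Mul(Add(-21, 9), Mul(Rational(1, 2), Pow(1, -1), Add(-4, 1))))), Pow(7639, -1)) = Mul(Add(335, Mul(-1, Mul(-12, Mul(Rational(1, 2), 1, -3)))), Rational(1, 7639)) = Mul(Add(335, Mul(-1, Mul(-12, Rational(-3, 2)))), Rational(1, 7639)) = Mul(Add(335, Mul(-1, 18)), Rational(1, 7639)) = Mul(Add(335, -18), Rational(1, 7639)) = Mul(317, Rational(1, 7639)) = Rational(317, 7639)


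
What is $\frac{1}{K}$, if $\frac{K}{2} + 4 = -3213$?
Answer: $- \frac{1}{6434} \approx -0.00015542$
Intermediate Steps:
$K = -6434$ ($K = -8 + 2 \left(-3213\right) = -8 - 6426 = -6434$)
$\frac{1}{K} = \frac{1}{-6434} = - \frac{1}{6434}$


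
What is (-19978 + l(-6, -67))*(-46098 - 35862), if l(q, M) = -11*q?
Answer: 1631987520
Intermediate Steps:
(-19978 + l(-6, -67))*(-46098 - 35862) = (-19978 - 11*(-6))*(-46098 - 35862) = (-19978 + 66)*(-81960) = -19912*(-81960) = 1631987520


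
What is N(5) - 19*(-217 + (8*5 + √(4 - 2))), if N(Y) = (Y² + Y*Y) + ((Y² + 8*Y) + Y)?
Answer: 3483 - 19*√2 ≈ 3456.1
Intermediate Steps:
N(Y) = 3*Y² + 9*Y (N(Y) = (Y² + Y²) + (Y² + 9*Y) = 2*Y² + (Y² + 9*Y) = 3*Y² + 9*Y)
N(5) - 19*(-217 + (8*5 + √(4 - 2))) = 3*5*(3 + 5) - 19*(-217 + (8*5 + √(4 - 2))) = 3*5*8 - 19*(-217 + (40 + √2)) = 120 - 19*(-177 + √2) = 120 + (3363 - 19*√2) = 3483 - 19*√2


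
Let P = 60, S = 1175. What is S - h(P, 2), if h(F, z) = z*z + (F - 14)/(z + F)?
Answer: 36278/31 ≈ 1170.3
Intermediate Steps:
h(F, z) = z² + (-14 + F)/(F + z)
S - h(P, 2) = 1175 - (-14 + 60 + 2³ + 60*2²)/(60 + 2) = 1175 - (-14 + 60 + 8 + 60*4)/62 = 1175 - (-14 + 60 + 8 + 240)/62 = 1175 - 294/62 = 1175 - 1*147/31 = 1175 - 147/31 = 36278/31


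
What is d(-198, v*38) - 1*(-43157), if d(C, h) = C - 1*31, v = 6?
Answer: 42928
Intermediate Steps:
d(C, h) = -31 + C (d(C, h) = C - 31 = -31 + C)
d(-198, v*38) - 1*(-43157) = (-31 - 198) - 1*(-43157) = -229 + 43157 = 42928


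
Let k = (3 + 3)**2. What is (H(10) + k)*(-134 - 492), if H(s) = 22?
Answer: -36308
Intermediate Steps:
k = 36 (k = 6**2 = 36)
(H(10) + k)*(-134 - 492) = (22 + 36)*(-134 - 492) = 58*(-626) = -36308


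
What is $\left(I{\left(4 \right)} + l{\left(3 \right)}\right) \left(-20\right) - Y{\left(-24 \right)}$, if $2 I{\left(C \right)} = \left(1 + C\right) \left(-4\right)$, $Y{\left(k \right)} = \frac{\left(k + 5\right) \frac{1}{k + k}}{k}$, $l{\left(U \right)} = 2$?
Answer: $\frac{184339}{1152} \approx 160.02$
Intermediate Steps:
$Y{\left(k \right)} = \frac{5 + k}{2 k^{2}}$ ($Y{\left(k \right)} = \frac{\left(5 + k\right) \frac{1}{2 k}}{k} = \frac{\frac{1}{2} \frac{1}{k} \left(5 + k\right)}{k} = \frac{5 + k}{2 k^{2}}$)
$I{\left(C \right)} = -2 - 2 C$ ($I{\left(C \right)} = \frac{\left(1 + C\right) \left(-4\right)}{2} = \frac{-4 - 4 C}{2} = -2 - 2 C$)
$\left(I{\left(4 \right)} + l{\left(3 \right)}\right) \left(-20\right) - Y{\left(-24 \right)} = \left(\left(-2 - 8\right) + 2\right) \left(-20\right) - \frac{5 - 24}{2 \cdot 576} = \left(\left(-2 - 8\right) + 2\right) \left(-20\right) - \frac{1}{2} \cdot \frac{1}{576} \left(-19\right) = \left(-10 + 2\right) \left(-20\right) - - \frac{19}{1152} = \left(-8\right) \left(-20\right) + \frac{19}{1152} = 160 + \frac{19}{1152} = \frac{184339}{1152}$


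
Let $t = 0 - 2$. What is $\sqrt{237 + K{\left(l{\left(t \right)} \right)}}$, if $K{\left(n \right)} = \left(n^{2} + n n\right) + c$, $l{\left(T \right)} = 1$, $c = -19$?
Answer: $2 \sqrt{55} \approx 14.832$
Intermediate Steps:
$t = -2$ ($t = 0 - 2 = -2$)
$K{\left(n \right)} = -19 + 2 n^{2}$ ($K{\left(n \right)} = \left(n^{2} + n n\right) - 19 = \left(n^{2} + n^{2}\right) - 19 = 2 n^{2} - 19 = -19 + 2 n^{2}$)
$\sqrt{237 + K{\left(l{\left(t \right)} \right)}} = \sqrt{237 - \left(19 - 2 \cdot 1^{2}\right)} = \sqrt{237 + \left(-19 + 2 \cdot 1\right)} = \sqrt{237 + \left(-19 + 2\right)} = \sqrt{237 - 17} = \sqrt{220} = 2 \sqrt{55}$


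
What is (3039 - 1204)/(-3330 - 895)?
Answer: -367/845 ≈ -0.43432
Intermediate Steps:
(3039 - 1204)/(-3330 - 895) = 1835/(-4225) = 1835*(-1/4225) = -367/845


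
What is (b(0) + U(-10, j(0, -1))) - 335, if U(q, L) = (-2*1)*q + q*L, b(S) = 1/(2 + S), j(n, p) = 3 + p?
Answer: -669/2 ≈ -334.50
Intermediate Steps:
U(q, L) = -2*q + L*q
(b(0) + U(-10, j(0, -1))) - 335 = (1/(2 + 0) - 10*(-2 + (3 - 1))) - 335 = (1/2 - 10*(-2 + 2)) - 335 = (½ - 10*0) - 335 = (½ + 0) - 335 = ½ - 335 = -669/2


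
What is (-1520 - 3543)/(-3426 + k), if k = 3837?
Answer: -5063/411 ≈ -12.319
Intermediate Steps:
(-1520 - 3543)/(-3426 + k) = (-1520 - 3543)/(-3426 + 3837) = -5063/411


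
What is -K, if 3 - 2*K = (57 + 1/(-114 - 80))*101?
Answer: 1116175/388 ≈ 2876.7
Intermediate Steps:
K = -1116175/388 (K = 3/2 - (57 + 1/(-114 - 80))*101/2 = 3/2 - (57 + 1/(-194))*101/2 = 3/2 - (57 - 1/194)*101/2 = 3/2 - 11057*101/388 = 3/2 - 1/2*1116757/194 = 3/2 - 1116757/388 = -1116175/388 ≈ -2876.7)
-K = -1*(-1116175/388) = 1116175/388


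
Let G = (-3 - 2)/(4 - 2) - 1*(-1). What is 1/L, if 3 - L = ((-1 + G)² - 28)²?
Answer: -16/7521 ≈ -0.0021274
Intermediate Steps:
G = -3/2 (G = -5/2 + 1 = -3/2 ≈ -1.5000)
L = -7521/16 (L = 3 - ((-1 - 3/2)² - 28)² = 3 - ((-5/2)² - 28)² = 3 - (25/4 - 28)² = 3 - (-87/4)² = 3 - 1*7569/16 = 3 - 7569/16 = -7521/16 ≈ -470.06)
1/L = 1/(-7521/16) = -16/7521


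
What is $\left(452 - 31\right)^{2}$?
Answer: $177241$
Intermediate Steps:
$\left(452 - 31\right)^{2} = 421^{2} = 177241$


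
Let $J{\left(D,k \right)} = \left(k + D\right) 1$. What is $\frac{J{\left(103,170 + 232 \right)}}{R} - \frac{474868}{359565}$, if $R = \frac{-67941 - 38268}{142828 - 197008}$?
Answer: $\frac{1087509639232}{4243226565} \approx 256.29$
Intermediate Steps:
$R = \frac{11801}{6020}$ ($R = - \frac{106209}{-54180} = \left(-106209\right) \left(- \frac{1}{54180}\right) = \frac{11801}{6020} \approx 1.9603$)
$J{\left(D,k \right)} = D + k$ ($J{\left(D,k \right)} = \left(D + k\right) 1 = D + k$)
$\frac{J{\left(103,170 + 232 \right)}}{R} - \frac{474868}{359565} = \frac{103 + \left(170 + 232\right)}{\frac{11801}{6020}} - \frac{474868}{359565} = \left(103 + 402\right) \frac{6020}{11801} - \frac{474868}{359565} = 505 \cdot \frac{6020}{11801} - \frac{474868}{359565} = \frac{3040100}{11801} - \frac{474868}{359565} = \frac{1087509639232}{4243226565}$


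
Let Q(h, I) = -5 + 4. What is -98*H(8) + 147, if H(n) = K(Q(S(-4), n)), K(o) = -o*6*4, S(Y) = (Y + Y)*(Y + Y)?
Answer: -2205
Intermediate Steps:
S(Y) = 4*Y² (S(Y) = (2*Y)*(2*Y) = 4*Y²)
Q(h, I) = -1
K(o) = -24*o (K(o) = -6*o*4 = -24*o)
H(n) = 24 (H(n) = -24*(-1) = 24)
-98*H(8) + 147 = -98*24 + 147 = -2352 + 147 = -2205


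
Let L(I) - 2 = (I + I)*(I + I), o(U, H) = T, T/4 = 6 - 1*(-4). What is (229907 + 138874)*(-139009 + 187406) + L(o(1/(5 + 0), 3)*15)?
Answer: 17849334059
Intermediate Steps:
T = 40 (T = 4*(6 - 1*(-4)) = 4*(6 + 4) = 4*10 = 40)
o(U, H) = 40
L(I) = 2 + 4*I² (L(I) = 2 + (I + I)*(I + I) = 2 + (2*I)*(2*I) = 2 + 4*I²)
(229907 + 138874)*(-139009 + 187406) + L(o(1/(5 + 0), 3)*15) = (229907 + 138874)*(-139009 + 187406) + (2 + 4*(40*15)²) = 368781*48397 + (2 + 4*600²) = 17847894057 + (2 + 4*360000) = 17847894057 + (2 + 1440000) = 17847894057 + 1440002 = 17849334059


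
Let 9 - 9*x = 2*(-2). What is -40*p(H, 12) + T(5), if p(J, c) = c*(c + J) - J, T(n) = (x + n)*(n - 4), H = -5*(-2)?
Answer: -91382/9 ≈ -10154.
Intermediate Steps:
x = 13/9 (x = 1 - 2*(-2)/9 = 1 - 1/9*(-4) = 1 + 4/9 = 13/9 ≈ 1.4444)
H = 10
T(n) = (-4 + n)*(13/9 + n) (T(n) = (13/9 + n)*(n - 4) = (13/9 + n)*(-4 + n) = (-4 + n)*(13/9 + n))
p(J, c) = -J + c*(J + c) (p(J, c) = c*(J + c) - J = -J + c*(J + c))
-40*p(H, 12) + T(5) = -40*(12**2 - 1*10 + 10*12) + (-52/9 + 5**2 - 23/9*5) = -40*(144 - 10 + 120) + (-52/9 + 25 - 115/9) = -40*254 + 58/9 = -10160 + 58/9 = -91382/9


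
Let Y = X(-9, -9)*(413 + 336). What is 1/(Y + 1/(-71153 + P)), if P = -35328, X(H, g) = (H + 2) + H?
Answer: -106481/1276068305 ≈ -8.3445e-5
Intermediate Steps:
X(H, g) = 2 + 2*H (X(H, g) = (2 + H) + H = 2 + 2*H)
Y = -11984 (Y = (2 + 2*(-9))*(413 + 336) = (2 - 18)*749 = -16*749 = -11984)
1/(Y + 1/(-71153 + P)) = 1/(-11984 + 1/(-71153 - 35328)) = 1/(-11984 + 1/(-106481)) = 1/(-11984 - 1/106481) = 1/(-1276068305/106481) = -106481/1276068305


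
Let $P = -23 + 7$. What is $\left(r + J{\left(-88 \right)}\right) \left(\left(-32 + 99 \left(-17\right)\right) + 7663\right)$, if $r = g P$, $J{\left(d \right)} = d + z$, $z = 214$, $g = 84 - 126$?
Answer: $4746504$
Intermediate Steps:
$g = -42$
$P = -16$
$J{\left(d \right)} = 214 + d$ ($J{\left(d \right)} = d + 214 = 214 + d$)
$r = 672$ ($r = \left(-42\right) \left(-16\right) = 672$)
$\left(r + J{\left(-88 \right)}\right) \left(\left(-32 + 99 \left(-17\right)\right) + 7663\right) = \left(672 + \left(214 - 88\right)\right) \left(\left(-32 + 99 \left(-17\right)\right) + 7663\right) = \left(672 + 126\right) \left(\left(-32 - 1683\right) + 7663\right) = 798 \left(-1715 + 7663\right) = 798 \cdot 5948 = 4746504$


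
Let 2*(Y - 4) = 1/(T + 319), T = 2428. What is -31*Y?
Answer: -681287/5494 ≈ -124.01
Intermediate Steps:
Y = 21977/5494 (Y = 4 + 1/(2*(2428 + 319)) = 4 + (1/2)/2747 = 4 + (1/2)*(1/2747) = 4 + 1/5494 = 21977/5494 ≈ 4.0002)
-31*Y = -31*21977/5494 = -681287/5494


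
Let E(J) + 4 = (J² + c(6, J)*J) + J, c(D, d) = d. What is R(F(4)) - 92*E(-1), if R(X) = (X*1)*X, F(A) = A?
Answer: 292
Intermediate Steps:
E(J) = -4 + J + 2*J² (E(J) = -4 + ((J² + J*J) + J) = -4 + ((J² + J²) + J) = -4 + (2*J² + J) = -4 + (J + 2*J²) = -4 + J + 2*J²)
R(X) = X² (R(X) = X*X = X²)
R(F(4)) - 92*E(-1) = 4² - 92*(-4 - 1 + 2*(-1)²) = 16 - 92*(-4 - 1 + 2*1) = 16 - 92*(-4 - 1 + 2) = 16 - 92*(-3) = 16 + 276 = 292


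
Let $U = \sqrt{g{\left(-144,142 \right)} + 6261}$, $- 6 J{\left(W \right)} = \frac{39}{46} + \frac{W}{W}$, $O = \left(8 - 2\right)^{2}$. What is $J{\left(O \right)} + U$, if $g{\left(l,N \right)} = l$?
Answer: $- \frac{85}{276} + \sqrt{6117} \approx 77.903$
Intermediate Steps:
$O = 36$ ($O = 6^{2} = 36$)
$J{\left(W \right)} = - \frac{85}{276}$ ($J{\left(W \right)} = - \frac{\frac{39}{46} + \frac{W}{W}}{6} = - \frac{39 \cdot \frac{1}{46} + 1}{6} = - \frac{\frac{39}{46} + 1}{6} = \left(- \frac{1}{6}\right) \frac{85}{46} = - \frac{85}{276}$)
$U = \sqrt{6117}$ ($U = \sqrt{-144 + 6261} = \sqrt{6117} \approx 78.211$)
$J{\left(O \right)} + U = - \frac{85}{276} + \sqrt{6117}$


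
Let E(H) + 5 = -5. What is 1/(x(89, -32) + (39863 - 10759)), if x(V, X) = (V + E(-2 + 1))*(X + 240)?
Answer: 1/45536 ≈ 2.1961e-5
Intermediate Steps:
E(H) = -10 (E(H) = -5 - 5 = -10)
x(V, X) = (-10 + V)*(240 + X) (x(V, X) = (V - 10)*(X + 240) = (-10 + V)*(240 + X))
1/(x(89, -32) + (39863 - 10759)) = 1/((-2400 - 10*(-32) + 240*89 + 89*(-32)) + (39863 - 10759)) = 1/((-2400 + 320 + 21360 - 2848) + 29104) = 1/(16432 + 29104) = 1/45536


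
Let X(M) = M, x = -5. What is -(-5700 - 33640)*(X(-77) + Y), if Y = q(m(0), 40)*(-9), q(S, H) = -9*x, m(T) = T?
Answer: -18961880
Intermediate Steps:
q(S, H) = 45 (q(S, H) = -9*(-5) = 45)
Y = -405 (Y = 45*(-9) = -405)
-(-5700 - 33640)*(X(-77) + Y) = -(-5700 - 33640)*(-77 - 405) = -(-39340)*(-482) = -1*18961880 = -18961880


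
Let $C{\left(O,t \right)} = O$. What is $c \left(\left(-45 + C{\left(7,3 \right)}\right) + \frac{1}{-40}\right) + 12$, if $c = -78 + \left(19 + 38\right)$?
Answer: $\frac{32421}{40} \approx 810.53$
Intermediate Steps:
$c = -21$ ($c = -78 + 57 = -21$)
$c \left(\left(-45 + C{\left(7,3 \right)}\right) + \frac{1}{-40}\right) + 12 = - 21 \left(\left(-45 + 7\right) + \frac{1}{-40}\right) + 12 = - 21 \left(-38 - \frac{1}{40}\right) + 12 = \left(-21\right) \left(- \frac{1521}{40}\right) + 12 = \frac{31941}{40} + 12 = \frac{32421}{40}$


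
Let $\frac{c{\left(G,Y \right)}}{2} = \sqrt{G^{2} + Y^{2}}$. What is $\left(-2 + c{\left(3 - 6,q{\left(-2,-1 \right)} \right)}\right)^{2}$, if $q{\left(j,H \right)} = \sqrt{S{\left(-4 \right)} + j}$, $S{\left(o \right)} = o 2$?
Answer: $- 8 i \approx - 8.0 i$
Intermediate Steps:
$S{\left(o \right)} = 2 o$
$q{\left(j,H \right)} = \sqrt{-8 + j}$ ($q{\left(j,H \right)} = \sqrt{2 \left(-4\right) + j} = \sqrt{-8 + j}$)
$c{\left(G,Y \right)} = 2 \sqrt{G^{2} + Y^{2}}$
$\left(-2 + c{\left(3 - 6,q{\left(-2,-1 \right)} \right)}\right)^{2} = \left(-2 + 2 \sqrt{\left(3 - 6\right)^{2} + \left(\sqrt{-8 - 2}\right)^{2}}\right)^{2} = \left(-2 + 2 \sqrt{\left(3 - 6\right)^{2} + \left(\sqrt{-10}\right)^{2}}\right)^{2} = \left(-2 + 2 \sqrt{\left(-3\right)^{2} + \left(i \sqrt{10}\right)^{2}}\right)^{2} = \left(-2 + 2 \sqrt{9 - 10}\right)^{2} = \left(-2 + 2 \sqrt{-1}\right)^{2} = \left(-2 + 2 i\right)^{2}$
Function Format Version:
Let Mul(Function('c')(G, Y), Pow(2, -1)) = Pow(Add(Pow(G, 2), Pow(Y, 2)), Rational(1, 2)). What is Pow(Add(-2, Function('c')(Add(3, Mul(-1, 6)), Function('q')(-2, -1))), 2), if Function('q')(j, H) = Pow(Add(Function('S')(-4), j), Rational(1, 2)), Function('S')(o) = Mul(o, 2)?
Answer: Mul(-8, I) ≈ Mul(-8.0000, I)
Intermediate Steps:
Function('S')(o) = Mul(2, o)
Function('q')(j, H) = Pow(Add(-8, j), Rational(1, 2)) (Function('q')(j, H) = Pow(Add(Mul(2, -4), j), Rational(1, 2)) = Pow(Add(-8, j), Rational(1, 2)))
Function('c')(G, Y) = Mul(2, Pow(Add(Pow(G, 2), Pow(Y, 2)), Rational(1, 2)))
Pow(Add(-2, Function('c')(Add(3, Mul(-1, 6)), Function('q')(-2, -1))), 2) = Pow(Add(-2, Mul(2, Pow(Add(Pow(Add(3, Mul(-1, 6)), 2), Pow(Pow(Add(-8, -2), Rational(1, 2)), 2)), Rational(1, 2)))), 2) = Pow(Add(-2, Mul(2, Pow(Add(Pow(Add(3, -6), 2), Pow(Pow(-10, Rational(1, 2)), 2)), Rational(1, 2)))), 2) = Pow(Add(-2, Mul(2, Pow(Add(Pow(-3, 2), Pow(Mul(I, Pow(10, Rational(1, 2))), 2)), Rational(1, 2)))), 2) = Pow(Add(-2, Mul(2, Pow(Add(9, -10), Rational(1, 2)))), 2) = Pow(Add(-2, Mul(2, Pow(-1, Rational(1, 2)))), 2) = Pow(Add(-2, Mul(2, I)), 2)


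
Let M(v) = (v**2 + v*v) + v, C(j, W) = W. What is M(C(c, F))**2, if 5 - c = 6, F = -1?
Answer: 1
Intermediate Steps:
c = -1 (c = 5 - 1*6 = 5 - 6 = -1)
M(v) = v + 2*v**2 (M(v) = (v**2 + v**2) + v = 2*v**2 + v = v + 2*v**2)
M(C(c, F))**2 = (-(1 + 2*(-1)))**2 = (-(1 - 2))**2 = (-1*(-1))**2 = 1**2 = 1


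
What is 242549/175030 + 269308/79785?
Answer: 13297750241/2792953710 ≈ 4.7612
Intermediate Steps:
242549/175030 + 269308/79785 = 13297750241/2792953710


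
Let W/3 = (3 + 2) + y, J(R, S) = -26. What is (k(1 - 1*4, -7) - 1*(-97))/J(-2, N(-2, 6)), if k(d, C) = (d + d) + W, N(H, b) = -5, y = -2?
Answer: -50/13 ≈ -3.8462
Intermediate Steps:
W = 9 (W = 3*((3 + 2) - 2) = 3*(5 - 2) = 3*3 = 9)
k(d, C) = 9 + 2*d (k(d, C) = (d + d) + 9 = 2*d + 9 = 9 + 2*d)
(k(1 - 1*4, -7) - 1*(-97))/J(-2, N(-2, 6)) = ((9 + 2*(1 - 1*4)) - 1*(-97))/(-26) = ((9 + 2*(1 - 4)) + 97)*(-1/26) = ((9 + 2*(-3)) + 97)*(-1/26) = ((9 - 6) + 97)*(-1/26) = (3 + 97)*(-1/26) = 100*(-1/26) = -50/13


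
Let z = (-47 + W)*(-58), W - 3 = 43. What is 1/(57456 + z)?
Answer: 1/57514 ≈ 1.7387e-5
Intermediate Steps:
W = 46 (W = 3 + 43 = 46)
z = 58 (z = (-47 + 46)*(-58) = -1*(-58) = 58)
1/(57456 + z) = 1/(57456 + 58) = 1/57514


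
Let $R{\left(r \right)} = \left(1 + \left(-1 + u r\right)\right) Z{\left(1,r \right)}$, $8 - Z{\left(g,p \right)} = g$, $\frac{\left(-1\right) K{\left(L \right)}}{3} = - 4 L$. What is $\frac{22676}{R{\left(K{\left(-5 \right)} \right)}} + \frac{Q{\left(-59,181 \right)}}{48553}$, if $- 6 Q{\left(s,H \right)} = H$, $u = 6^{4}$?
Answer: $- \frac{279352037}{6607092240} \approx -0.042281$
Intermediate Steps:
$K{\left(L \right)} = 12 L$ ($K{\left(L \right)} = - 3 \left(- 4 L\right) = 12 L$)
$Z{\left(g,p \right)} = 8 - g$
$u = 1296$
$Q{\left(s,H \right)} = - \frac{H}{6}$
$R{\left(r \right)} = 9072 r$ ($R{\left(r \right)} = \left(1 + \left(-1 + 1296 r\right)\right) \left(8 - 1\right) = 1296 r \left(8 - 1\right) = 1296 r 7 = 9072 r$)
$\frac{22676}{R{\left(K{\left(-5 \right)} \right)}} + \frac{Q{\left(-59,181 \right)}}{48553} = \frac{22676}{9072 \cdot 12 \left(-5\right)} + \frac{\left(- \frac{1}{6}\right) 181}{48553} = \frac{22676}{9072 \left(-60\right)} - \frac{181}{291318} = \frac{22676}{-544320} - \frac{181}{291318} = 22676 \left(- \frac{1}{544320}\right) - \frac{181}{291318} = - \frac{5669}{136080} - \frac{181}{291318} = - \frac{279352037}{6607092240}$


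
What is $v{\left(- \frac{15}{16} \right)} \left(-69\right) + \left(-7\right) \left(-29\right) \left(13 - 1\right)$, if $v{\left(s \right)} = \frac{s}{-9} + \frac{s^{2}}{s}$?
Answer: $\frac{4987}{2} \approx 2493.5$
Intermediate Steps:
$v{\left(s \right)} = \frac{8 s}{9}$ ($v{\left(s \right)} = s \left(- \frac{1}{9}\right) + s = - \frac{s}{9} + s = \frac{8 s}{9}$)
$v{\left(- \frac{15}{16} \right)} \left(-69\right) + \left(-7\right) \left(-29\right) \left(13 - 1\right) = \frac{8 \left(- \frac{15}{16}\right)}{9} \left(-69\right) + \left(-7\right) \left(-29\right) \left(13 - 1\right) = \frac{8 \left(\left(-15\right) \frac{1}{16}\right)}{9} \left(-69\right) + 203 \cdot 12 = \frac{8}{9} \left(- \frac{15}{16}\right) \left(-69\right) + 2436 = \left(- \frac{5}{6}\right) \left(-69\right) + 2436 = \frac{115}{2} + 2436 = \frac{4987}{2}$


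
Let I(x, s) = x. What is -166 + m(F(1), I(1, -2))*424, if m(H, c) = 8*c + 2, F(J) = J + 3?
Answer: 4074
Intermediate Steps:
F(J) = 3 + J
m(H, c) = 2 + 8*c
-166 + m(F(1), I(1, -2))*424 = -166 + (2 + 8*1)*424 = -166 + (2 + 8)*424 = -166 + 10*424 = -166 + 4240 = 4074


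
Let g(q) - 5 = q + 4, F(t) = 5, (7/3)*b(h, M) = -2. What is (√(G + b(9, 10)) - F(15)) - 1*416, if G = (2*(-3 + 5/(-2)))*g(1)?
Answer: -421 + 2*I*√1358/7 ≈ -421.0 + 10.529*I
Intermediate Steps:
b(h, M) = -6/7 (b(h, M) = (3/7)*(-2) = -6/7)
g(q) = 9 + q (g(q) = 5 + (q + 4) = 5 + (4 + q) = 9 + q)
G = -110 (G = (2*(-3 + 5/(-2)))*(9 + 1) = (2*(-3 + 5*(-½)))*10 = (2*(-3 - 5/2))*10 = (2*(-11/2))*10 = -11*10 = -110)
(√(G + b(9, 10)) - F(15)) - 1*416 = (√(-110 - 6/7) - 1*5) - 1*416 = (√(-776/7) - 5) - 416 = (2*I*√1358/7 - 5) - 416 = (-5 + 2*I*√1358/7) - 416 = -421 + 2*I*√1358/7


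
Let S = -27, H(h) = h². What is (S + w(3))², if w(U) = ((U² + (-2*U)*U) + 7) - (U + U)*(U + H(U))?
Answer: 10201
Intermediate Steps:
w(U) = 7 - U² - 2*U*(U + U²) (w(U) = ((U² + (-2*U)*U) + 7) - (U + U)*(U + U²) = ((U² - 2*U²) + 7) - 2*U*(U + U²) = (-U² + 7) - 2*U*(U + U²) = (7 - U²) - 2*U*(U + U²) = 7 - U² - 2*U*(U + U²))
(S + w(3))² = (-27 + (7 - 3*3² - 2*3³))² = (-27 + (7 - 3*9 - 2*27))² = (-27 + (7 - 27 - 54))² = (-27 - 74)² = (-101)² = 10201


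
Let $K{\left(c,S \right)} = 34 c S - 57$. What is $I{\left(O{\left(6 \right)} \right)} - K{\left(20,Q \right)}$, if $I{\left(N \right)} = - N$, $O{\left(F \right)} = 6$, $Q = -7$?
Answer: $4811$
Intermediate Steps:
$K{\left(c,S \right)} = -57 + 34 S c$ ($K{\left(c,S \right)} = 34 S c - 57 = -57 + 34 S c$)
$I{\left(O{\left(6 \right)} \right)} - K{\left(20,Q \right)} = \left(-1\right) 6 - \left(-57 + 34 \left(-7\right) 20\right) = -6 - \left(-57 - 4760\right) = -6 - -4817 = -6 + 4817 = 4811$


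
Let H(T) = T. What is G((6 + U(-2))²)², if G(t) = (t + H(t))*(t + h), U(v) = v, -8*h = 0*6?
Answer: 262144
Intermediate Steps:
h = 0 (h = -0*6 = -⅛*0 = 0)
G(t) = 2*t² (G(t) = (t + t)*(t + 0) = (2*t)*t = 2*t²)
G((6 + U(-2))²)² = (2*((6 - 2)²)²)² = (2*(4²)²)² = (2*16²)² = (2*256)² = 512² = 262144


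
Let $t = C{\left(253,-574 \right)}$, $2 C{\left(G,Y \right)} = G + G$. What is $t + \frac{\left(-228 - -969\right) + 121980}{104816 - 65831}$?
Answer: $\frac{3328642}{12995} \approx 256.15$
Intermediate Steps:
$C{\left(G,Y \right)} = G$ ($C{\left(G,Y \right)} = \frac{G + G}{2} = \frac{2 G}{2} = G$)
$t = 253$
$t + \frac{\left(-228 - -969\right) + 121980}{104816 - 65831} = 253 + \frac{\left(-228 - -969\right) + 121980}{104816 - 65831} = 253 + \frac{\left(-228 + 969\right) + 121980}{38985} = 253 + \left(741 + 121980\right) \frac{1}{38985} = 253 + 122721 \cdot \frac{1}{38985} = 253 + \frac{40907}{12995} = \frac{3328642}{12995}$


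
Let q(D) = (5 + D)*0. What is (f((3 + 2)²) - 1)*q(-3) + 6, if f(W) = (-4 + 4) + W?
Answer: 6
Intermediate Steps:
f(W) = W (f(W) = 0 + W = W)
q(D) = 0
(f((3 + 2)²) - 1)*q(-3) + 6 = ((3 + 2)² - 1)*0 + 6 = (5² - 1)*0 + 6 = (25 - 1)*0 + 6 = 24*0 + 6 = 0 + 6 = 6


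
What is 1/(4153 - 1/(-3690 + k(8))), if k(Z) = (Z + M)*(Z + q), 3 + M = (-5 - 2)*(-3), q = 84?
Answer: 1298/5390595 ≈ 0.00024079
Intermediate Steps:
M = 18 (M = -3 + (-5 - 2)*(-3) = -3 - 7*(-3) = -3 + 21 = 18)
k(Z) = (18 + Z)*(84 + Z) (k(Z) = (Z + 18)*(Z + 84) = (18 + Z)*(84 + Z))
1/(4153 - 1/(-3690 + k(8))) = 1/(4153 - 1/(-3690 + (1512 + 8**2 + 102*8))) = 1/(4153 - 1/(-3690 + (1512 + 64 + 816))) = 1/(4153 - 1/(-3690 + 2392)) = 1/(4153 - 1/(-1298)) = 1/(4153 - 1*(-1/1298)) = 1/(4153 + 1/1298) = 1/(5390595/1298) = 1298/5390595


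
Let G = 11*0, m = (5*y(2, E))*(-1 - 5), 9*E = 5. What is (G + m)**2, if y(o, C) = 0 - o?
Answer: 3600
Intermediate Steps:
E = 5/9 (E = (1/9)*5 = 5/9 ≈ 0.55556)
y(o, C) = -o
m = 60 (m = (5*(-1*2))*(-1 - 5) = (5*(-2))*(-6) = -10*(-6) = 60)
G = 0
(G + m)**2 = (0 + 60)**2 = 60**2 = 3600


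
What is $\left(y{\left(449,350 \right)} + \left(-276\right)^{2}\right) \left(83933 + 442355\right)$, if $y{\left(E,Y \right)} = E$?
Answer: $40326818000$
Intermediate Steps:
$\left(y{\left(449,350 \right)} + \left(-276\right)^{2}\right) \left(83933 + 442355\right) = \left(449 + \left(-276\right)^{2}\right) \left(83933 + 442355\right) = \left(449 + 76176\right) 526288 = 76625 \cdot 526288 = 40326818000$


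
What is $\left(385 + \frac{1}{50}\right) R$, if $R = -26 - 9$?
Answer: $- \frac{134757}{10} \approx -13476.0$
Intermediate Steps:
$R = -35$
$\left(385 + \frac{1}{50}\right) R = \left(385 + \frac{1}{50}\right) \left(-35\right) = \frac{19251}{50} \left(-35\right) = - \frac{134757}{10}$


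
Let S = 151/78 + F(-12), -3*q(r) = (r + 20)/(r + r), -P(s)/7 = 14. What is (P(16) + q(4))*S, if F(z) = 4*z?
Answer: 118569/26 ≈ 4560.3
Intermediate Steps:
P(s) = -98 (P(s) = -7*14 = -98)
q(r) = -(20 + r)/(6*r) (q(r) = -(r + 20)/(3*(r + r)) = -(20 + r)/(3*(2*r)) = -(20 + r)*1/(2*r)/3 = -(20 + r)/(6*r))
S = -3593/78 (S = 151/78 + 4*(-12) = 151*(1/78) - 48 = 151/78 - 48 = -3593/78 ≈ -46.064)
(P(16) + q(4))*S = (-98 + (⅙)*(-20 - 1*4)/4)*(-3593/78) = (-98 + (⅙)*(¼)*(-20 - 4))*(-3593/78) = (-98 + (⅙)*(¼)*(-24))*(-3593/78) = (-98 - 1)*(-3593/78) = -99*(-3593/78) = 118569/26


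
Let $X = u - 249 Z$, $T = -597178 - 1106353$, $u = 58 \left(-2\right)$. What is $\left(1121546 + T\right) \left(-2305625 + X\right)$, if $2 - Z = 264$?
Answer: $1303939138455$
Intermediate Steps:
$u = -116$
$Z = -262$ ($Z = 2 - 264 = -262$)
$T = -1703531$ ($T = -597178 - 1106353 = -1703531$)
$X = 65122$ ($X = -116 - -65238 = -116 + 65238 = 65122$)
$\left(1121546 + T\right) \left(-2305625 + X\right) = \left(1121546 - 1703531\right) \left(-2305625 + 65122\right) = \left(-581985\right) \left(-2240503\right) = 1303939138455$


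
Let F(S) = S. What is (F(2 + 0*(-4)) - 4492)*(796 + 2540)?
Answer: -14978640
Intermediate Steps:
(F(2 + 0*(-4)) - 4492)*(796 + 2540) = ((2 + 0*(-4)) - 4492)*(796 + 2540) = ((2 + 0) - 4492)*3336 = (2 - 4492)*3336 = -4490*3336 = -14978640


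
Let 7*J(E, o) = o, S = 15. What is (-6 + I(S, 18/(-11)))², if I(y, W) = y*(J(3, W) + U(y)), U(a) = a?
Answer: 275327649/5929 ≈ 46437.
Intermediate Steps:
J(E, o) = o/7
I(y, W) = y*(y + W/7) (I(y, W) = y*(W/7 + y) = y*(y + W/7))
(-6 + I(S, 18/(-11)))² = (-6 + (⅐)*15*(18/(-11) + 7*15))² = (-6 + (⅐)*15*(18*(-1/11) + 105))² = (-6 + (⅐)*15*(-18/11 + 105))² = (-6 + (⅐)*15*(1137/11))² = (-6 + 17055/77)² = (16593/77)² = 275327649/5929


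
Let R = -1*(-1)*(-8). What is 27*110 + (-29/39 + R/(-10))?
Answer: 579161/195 ≈ 2970.1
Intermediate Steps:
R = -8 (R = 1*(-8) = -8)
27*110 + (-29/39 + R/(-10)) = 27*110 + (-29/39 - 8/(-10)) = 2970 + (-29*1/39 - 8*(-⅒)) = 2970 + (-29/39 + ⅘) = 2970 + 11/195 = 579161/195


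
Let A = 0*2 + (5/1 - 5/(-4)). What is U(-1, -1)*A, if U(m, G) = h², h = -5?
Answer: 625/4 ≈ 156.25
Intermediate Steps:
U(m, G) = 25 (U(m, G) = (-5)² = 25)
A = 25/4 (A = 0 + (5*1 - 5*(-¼)) = 0 + (5 + 5/4) = 0 + 25/4 = 25/4 ≈ 6.2500)
U(-1, -1)*A = 25*(25/4) = 625/4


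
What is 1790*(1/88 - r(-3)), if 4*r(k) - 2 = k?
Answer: 20585/44 ≈ 467.84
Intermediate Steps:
r(k) = ½ + k/4
1790*(1/88 - r(-3)) = 1790*(1/88 - (½ + (¼)*(-3))) = 1790*(1/88 - (½ - ¾)) = 1790*(1/88 - 1*(-¼)) = 1790*(1/88 + ¼) = 1790*(23/88) = 20585/44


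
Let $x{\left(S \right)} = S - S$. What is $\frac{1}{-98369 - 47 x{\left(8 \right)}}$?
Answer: $- \frac{1}{98369} \approx -1.0166 \cdot 10^{-5}$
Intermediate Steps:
$x{\left(S \right)} = 0$
$\frac{1}{-98369 - 47 x{\left(8 \right)}} = \frac{1}{-98369 - 0} = \frac{1}{-98369 + 0} = \frac{1}{-98369} = - \frac{1}{98369}$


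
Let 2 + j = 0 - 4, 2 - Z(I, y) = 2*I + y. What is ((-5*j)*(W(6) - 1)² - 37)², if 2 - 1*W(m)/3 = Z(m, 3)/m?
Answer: 61795321/4 ≈ 1.5449e+7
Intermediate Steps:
Z(I, y) = 2 - y - 2*I (Z(I, y) = 2 - (2*I + y) = 2 - (y + 2*I) = 2 + (-y - 2*I) = 2 - y - 2*I)
W(m) = 6 - 3*(-1 - 2*m)/m (W(m) = 6 - 3*(2 - 1*3 - 2*m)/m = 6 - 3*(2 - 3 - 2*m)/m = 6 - 3*(-1 - 2*m)/m)
j = -6 (j = -2 + (0 - 4) = -2 - 4 = -6)
((-5*j)*(W(6) - 1)² - 37)² = ((-5*(-6))*((12 + 3/6) - 1)² - 37)² = (30*((12 + 3*(⅙)) - 1)² - 37)² = (30*((12 + ½) - 1)² - 37)² = (30*(25/2 - 1)² - 37)² = (30*(23/2)² - 37)² = (30*(529/4) - 37)² = (7935/2 - 37)² = (7861/2)² = 61795321/4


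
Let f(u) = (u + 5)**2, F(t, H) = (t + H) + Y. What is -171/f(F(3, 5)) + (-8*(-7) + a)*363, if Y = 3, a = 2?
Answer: 5389653/256 ≈ 21053.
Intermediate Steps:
F(t, H) = 3 + H + t (F(t, H) = (t + H) + 3 = (H + t) + 3 = 3 + H + t)
f(u) = (5 + u)**2
-171/f(F(3, 5)) + (-8*(-7) + a)*363 = -171/(5 + (3 + 5 + 3))**2 + (-8*(-7) + 2)*363 = -171/(5 + 11)**2 + (56 + 2)*363 = -171/(16**2) + 58*363 = -171/256 + 21054 = 5389653/256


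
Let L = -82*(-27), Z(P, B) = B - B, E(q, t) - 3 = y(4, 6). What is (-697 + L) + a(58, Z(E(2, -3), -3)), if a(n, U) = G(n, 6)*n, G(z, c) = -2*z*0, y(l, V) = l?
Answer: 1517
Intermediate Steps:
G(z, c) = 0
E(q, t) = 7 (E(q, t) = 3 + 4 = 7)
Z(P, B) = 0
a(n, U) = 0 (a(n, U) = 0*n = 0)
L = 2214
(-697 + L) + a(58, Z(E(2, -3), -3)) = (-697 + 2214) + 0 = 1517 + 0 = 1517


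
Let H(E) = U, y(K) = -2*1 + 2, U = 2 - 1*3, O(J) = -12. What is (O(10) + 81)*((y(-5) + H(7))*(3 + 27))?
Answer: -2070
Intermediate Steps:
U = -1 (U = 2 - 3 = -1)
y(K) = 0 (y(K) = -2 + 2 = 0)
H(E) = -1
(O(10) + 81)*((y(-5) + H(7))*(3 + 27)) = (-12 + 81)*((0 - 1)*(3 + 27)) = 69*(-1*30) = 69*(-30) = -2070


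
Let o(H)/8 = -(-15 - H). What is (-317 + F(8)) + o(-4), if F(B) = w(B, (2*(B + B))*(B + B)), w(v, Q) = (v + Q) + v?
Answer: 299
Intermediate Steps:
w(v, Q) = Q + 2*v (w(v, Q) = (Q + v) + v = Q + 2*v)
F(B) = 2*B + 8*B**2 (F(B) = (2*(B + B))*(B + B) + 2*B = (2*(2*B))*(2*B) + 2*B = (4*B)*(2*B) + 2*B = 8*B**2 + 2*B = 2*B + 8*B**2)
o(H) = 120 + 8*H (o(H) = 8*(-(-15 - H)) = 8*(15 + H) = 120 + 8*H)
(-317 + F(8)) + o(-4) = (-317 + 2*8*(1 + 4*8)) + (120 + 8*(-4)) = (-317 + 2*8*(1 + 32)) + (120 - 32) = (-317 + 2*8*33) + 88 = (-317 + 528) + 88 = 211 + 88 = 299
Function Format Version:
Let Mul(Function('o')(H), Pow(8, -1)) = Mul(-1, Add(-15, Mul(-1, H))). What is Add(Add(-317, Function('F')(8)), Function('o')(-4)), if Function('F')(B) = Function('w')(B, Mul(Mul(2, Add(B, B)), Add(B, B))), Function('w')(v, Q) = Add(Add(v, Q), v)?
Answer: 299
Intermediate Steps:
Function('w')(v, Q) = Add(Q, Mul(2, v)) (Function('w')(v, Q) = Add(Add(Q, v), v) = Add(Q, Mul(2, v)))
Function('F')(B) = Add(Mul(2, B), Mul(8, Pow(B, 2))) (Function('F')(B) = Add(Mul(Mul(2, Add(B, B)), Add(B, B)), Mul(2, B)) = Add(Mul(Mul(2, Mul(2, B)), Mul(2, B)), Mul(2, B)) = Add(Mul(Mul(4, B), Mul(2, B)), Mul(2, B)) = Add(Mul(8, Pow(B, 2)), Mul(2, B)) = Add(Mul(2, B), Mul(8, Pow(B, 2))))
Function('o')(H) = Add(120, Mul(8, H)) (Function('o')(H) = Mul(8, Mul(-1, Add(-15, Mul(-1, H)))) = Mul(8, Add(15, H)) = Add(120, Mul(8, H)))
Add(Add(-317, Function('F')(8)), Function('o')(-4)) = Add(Add(-317, Mul(2, 8, Add(1, Mul(4, 8)))), Add(120, Mul(8, -4))) = Add(Add(-317, Mul(2, 8, Add(1, 32))), Add(120, -32)) = Add(Add(-317, Mul(2, 8, 33)), 88) = Add(Add(-317, 528), 88) = Add(211, 88) = 299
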